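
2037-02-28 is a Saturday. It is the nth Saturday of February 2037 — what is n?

4th

Day 28 falls in week ⌈28/7⌉ of the month.
Days 1–7 hold the 1st Saturday, 8–14 the 2nd, 15–21 the 3rd, 22–28 the 4th, 29–31 the 5th.
28 is in the range for the 4th.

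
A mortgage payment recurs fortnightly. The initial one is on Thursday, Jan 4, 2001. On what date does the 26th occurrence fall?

The 26th occurrence is 25 intervals after the first: 25 × 14 = 350 days after Jan 4, 2001.
Jan has 31 days — 27 days to the end of Jan leaves 323.
Feb has 28 days (295 left).
Mar has 31 days (264 left).
Apr has 30 days (234 left).
May has 31 days (203 left).
Jun has 30 days (173 left).
Jul has 31 days (142 left).
Aug has 31 days (111 left).
Sep has 30 days (81 left).
Oct has 31 days (50 left).
Nov has 30 days (20 left).
20 days into Dec → Dec 20, 2001.

Dec 20, 2001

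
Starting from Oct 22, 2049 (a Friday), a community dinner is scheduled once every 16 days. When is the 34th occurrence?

The 34th occurrence is 33 intervals after the first: 33 × 16 = 528 days after Oct 22, 2049.
Oct has 31 days — 9 days to the end of Oct leaves 519.
From end of Oct to end of 2049 is 61 days (458 left).
2050 has 365 days (93 left).
Jan has 31 days (62 left).
Feb has 28 days (34 left).
Mar has 31 days (3 left).
3 days into Apr → Apr 3, 2051.

Apr 3, 2051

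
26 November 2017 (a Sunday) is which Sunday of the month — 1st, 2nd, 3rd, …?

4th

Day 26 falls in week ⌈26/7⌉ of the month.
Days 1–7 hold the 1st Sunday, 8–14 the 2nd, 15–21 the 3rd, 22–28 the 4th, 29–31 the 5th.
26 is in the range for the 4th.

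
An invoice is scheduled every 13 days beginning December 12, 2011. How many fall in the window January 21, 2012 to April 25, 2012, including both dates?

Occurrences land 13·i days after December 12, 2011 for i = 0, 1, 2, …
January 21, 2012 is 40 days after the start; 40 ÷ 13 = 3 remainder 1; since the remainder is 1, round up to i = 4. First occurrence in the window: #5 on February 2, 2012 (4×13 = 52 days in).
April 25, 2012 is 135 days after the start; 135 ÷ 13 = 10 remainder 5. Last occurrence in the window: #11 on April 20, 2012.
Occurrences #5 through #11: 7 in total.

7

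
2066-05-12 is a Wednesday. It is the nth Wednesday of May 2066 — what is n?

2nd

Day 12 falls in week ⌈12/7⌉ of the month.
Days 1–7 hold the 1st Wednesday, 8–14 the 2nd, 15–21 the 3rd, 22–28 the 4th, 29–31 the 5th.
12 is in the range for the 2nd.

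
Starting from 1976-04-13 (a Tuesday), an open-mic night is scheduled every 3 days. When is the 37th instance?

1976-07-30

The 37th occurrence is 36 intervals after the first: 36 × 3 = 108 days after 1976-04-13.
April has 30 days — 17 days to the end of April leaves 91.
May has 31 days (60 left).
June has 30 days (30 left).
30 days into July → 1976-07-30.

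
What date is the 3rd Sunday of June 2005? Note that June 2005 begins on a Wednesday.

June 19, 2005

June 2005 begins on a Wednesday, so the first Sunday is June 5 (4 days later).
The 3rd Sunday is 2 weeks later: 5 + 14 = 19.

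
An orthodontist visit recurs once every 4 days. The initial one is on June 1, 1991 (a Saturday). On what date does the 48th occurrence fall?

December 6, 1991

The 48th occurrence is 47 intervals after the first: 47 × 4 = 188 days after June 1, 1991.
June has 30 days — 29 days to the end of June leaves 159.
July has 31 days (128 left).
August has 31 days (97 left).
September has 30 days (67 left).
October has 31 days (36 left).
November has 30 days (6 left).
6 days into December → December 6, 1991.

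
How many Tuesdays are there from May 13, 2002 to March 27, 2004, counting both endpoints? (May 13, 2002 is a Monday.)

98

May 13, 2002 is a Monday; the first Tuesday on or after it is May 14, 2002 (1 day later).
From May 14, 2002 to March 27, 2004: 231 + 365 + 87 = 683 days (rest of 2002, 2003, to March 27, 2004 in 2004).
683 ÷ 7 = 97 full weeks with remainder 4, so 97 more Tuesdays after the first → 98.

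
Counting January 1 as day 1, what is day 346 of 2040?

Dec 11, 2040

Jan has 31 days (346 − 31 = 315 remain).
Feb has 29 days (315 − 29 = 286 remain).
Mar has 31 days (286 − 31 = 255 remain).
Apr has 30 days (255 − 30 = 225 remain).
May has 31 days (225 − 31 = 194 remain).
Jun has 30 days (194 − 30 = 164 remain).
Jul has 31 days (164 − 31 = 133 remain).
Aug has 31 days (133 − 31 = 102 remain).
Sep has 30 days (102 − 30 = 72 remain).
Oct has 31 days (72 − 31 = 41 remain).
Nov has 30 days (41 − 30 = 11 remain).
11 into Dec → Dec 11.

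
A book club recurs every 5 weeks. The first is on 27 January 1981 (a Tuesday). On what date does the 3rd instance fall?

7 April 1981

The 3rd occurrence is 2 intervals after the first: 2 × 35 = 70 days after 27 January 1981.
January has 31 days — 4 days to the end of January leaves 66.
February has 28 days (38 left).
March has 31 days (7 left).
7 days into April → 7 April 1981.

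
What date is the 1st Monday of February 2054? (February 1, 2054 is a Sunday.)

February 2054 begins on a Sunday, so the first Monday is February 2 (1 day later).

2 February 2054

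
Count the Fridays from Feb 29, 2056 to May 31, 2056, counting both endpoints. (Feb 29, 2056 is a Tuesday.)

Feb 29, 2056 is a Tuesday; the first Friday on or after it is Mar 3, 2056 (3 days later).
From Mar 3, 2056 to May 31, 2056: 28 + 30 + 31 = 89 days (rest of Mar, Apr, May).
89 ÷ 7 = 12 full weeks with remainder 5, so 12 more Fridays after the first → 13.

13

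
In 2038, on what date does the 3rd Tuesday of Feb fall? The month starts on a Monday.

Feb 16, 2038

Feb 2038 begins on a Monday, so the first Tuesday is Feb 2 (1 day later).
The 3rd Tuesday is 2 weeks later: 2 + 14 = 16.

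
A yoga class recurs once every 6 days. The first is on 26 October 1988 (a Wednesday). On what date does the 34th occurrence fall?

The 34th occurrence is 33 intervals after the first: 33 × 6 = 198 days after 26 October 1988.
October has 31 days — 5 days to the end of October leaves 193.
November has 30 days (163 left).
December has 31 days (132 left).
January has 31 days (101 left).
February has 28 days (73 left).
March has 31 days (42 left).
April has 30 days (12 left).
12 days into May → 12 May 1989.

12 May 1989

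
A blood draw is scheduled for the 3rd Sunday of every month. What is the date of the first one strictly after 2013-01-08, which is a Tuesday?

2013-01-20

January 2013 starts on a Tuesday; its first Sunday is the 6th, so the 3rd Sunday is the 20th — 2013-01-20.
2013-01-20 is after 2013-01-08, so that is the next one.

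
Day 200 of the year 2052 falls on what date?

Jan has 31 days (200 − 31 = 169 remain).
Feb has 29 days (169 − 29 = 140 remain).
Mar has 31 days (140 − 31 = 109 remain).
Apr has 30 days (109 − 30 = 79 remain).
May has 31 days (79 − 31 = 48 remain).
Jun has 30 days (48 − 30 = 18 remain).
18 into Jul → Jul 18.

Jul 18, 2052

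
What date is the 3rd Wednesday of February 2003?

2003-02-19

The first Wednesday of February 2003 is February 5.
The 3rd Wednesday is 2 weeks later: 5 + 14 = 19.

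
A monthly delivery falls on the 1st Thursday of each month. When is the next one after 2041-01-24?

2041-02-07

January 2041 starts on a Tuesday, so its 1st Thursday is 2041-01-03 (2 days in).
That is not after 2041-01-24, so look at February 2041.
February 2041 starts on a Friday, so its 1st Thursday is 2041-02-07 (6 days in).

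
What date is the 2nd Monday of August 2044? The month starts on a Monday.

August 2044 begins on a Monday, so the first Monday is August 1.
The 2nd Monday is 1 weeks later: 1 + 7 = 8.

August 8, 2044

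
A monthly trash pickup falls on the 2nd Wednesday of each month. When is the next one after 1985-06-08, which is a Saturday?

June 1985 starts on a Saturday; its first Wednesday is the 5th, so the 2nd Wednesday is the 12th — 1985-06-12.
1985-06-12 is after 1985-06-08, so that is the next one.

1985-06-12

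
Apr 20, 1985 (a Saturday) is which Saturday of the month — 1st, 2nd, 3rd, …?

Day 20 falls in week ⌈20/7⌉ of the month.
Days 1–7 hold the 1st Saturday, 8–14 the 2nd, 15–21 the 3rd, 22–28 the 4th, 29–31 the 5th.
20 is in the range for the 3rd.

3rd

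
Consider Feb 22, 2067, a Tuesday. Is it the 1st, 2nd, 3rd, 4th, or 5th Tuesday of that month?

Day 22 falls in week ⌈22/7⌉ of the month.
Days 1–7 hold the 1st Tuesday, 8–14 the 2nd, 15–21 the 3rd, 22–28 the 4th, 29–31 the 5th.
22 is in the range for the 4th.

4th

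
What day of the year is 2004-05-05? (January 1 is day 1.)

126

Days in months before May: 31 + 29 + 31 + 30 = 121.
Plus 5 days into May → day 126.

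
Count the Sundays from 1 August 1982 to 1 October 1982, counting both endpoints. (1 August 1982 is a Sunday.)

1 August 1982 is a Sunday; the first Sunday on or after it is 1 August 1982.
From 1 August 1982 to 1 October 1982: 30 + 30 + 1 = 61 days (rest of August, September, October).
61 ÷ 7 = 8 full weeks with remainder 5, so 8 more Sundays after the first → 9.

9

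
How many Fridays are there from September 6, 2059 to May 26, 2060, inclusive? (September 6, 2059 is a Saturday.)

September 6, 2059 is a Saturday; the first Friday on or after it is September 12, 2059 (6 days later).
From September 12, 2059 to May 26, 2060: 18 + 31 + 30 + 31 + 31 + 29 + 31 + 30 + 26 = 257 days (rest of September, October, November, December, January, February, March, April, May).
257 ÷ 7 = 36 full weeks with remainder 5, so 36 more Fridays after the first → 37.

37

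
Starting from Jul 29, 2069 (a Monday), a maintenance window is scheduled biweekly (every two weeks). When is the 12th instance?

The 12th occurrence is 11 intervals after the first: 11 × 14 = 154 days after Jul 29, 2069.
Jul has 31 days — 2 days to the end of Jul leaves 152.
Aug has 31 days (121 left).
Sep has 30 days (91 left).
Oct has 31 days (60 left).
Nov has 30 days (30 left).
30 days into Dec → Dec 30, 2069.

Dec 30, 2069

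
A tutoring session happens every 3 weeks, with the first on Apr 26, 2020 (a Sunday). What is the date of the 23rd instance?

The 23rd occurrence is 22 intervals after the first: 22 × 21 = 462 days after Apr 26, 2020.
Apr has 30 days — 4 days to the end of Apr leaves 458.
From end of Apr to end of 2020 is 245 days (213 left).
Jan has 31 days (182 left).
Feb has 28 days (154 left).
Mar has 31 days (123 left).
Apr has 30 days (93 left).
May has 31 days (62 left).
Jun has 30 days (32 left).
Jul has 31 days (1 left).
1 day into Aug → Aug 1, 2021.

Aug 1, 2021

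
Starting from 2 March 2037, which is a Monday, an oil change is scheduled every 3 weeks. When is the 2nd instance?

23 March 2037

The 2nd occurrence is 1 interval after the first: 1 × 21 = 21 days after 2 March 2037.
21 days later is 23 March 2037.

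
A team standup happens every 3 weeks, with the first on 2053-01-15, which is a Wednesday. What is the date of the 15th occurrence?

2053-11-05

The 15th occurrence is 14 intervals after the first: 14 × 21 = 294 days after 2053-01-15.
January has 31 days — 16 days to the end of January leaves 278.
February has 28 days (250 left).
March has 31 days (219 left).
April has 30 days (189 left).
May has 31 days (158 left).
June has 30 days (128 left).
July has 31 days (97 left).
August has 31 days (66 left).
September has 30 days (36 left).
October has 31 days (5 left).
5 days into November → 2053-11-05.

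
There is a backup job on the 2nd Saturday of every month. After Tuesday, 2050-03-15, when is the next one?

2050-04-09

March 2050 starts on a Tuesday; its first Saturday is the 5th, so the 2nd Saturday is the 12th — 2050-03-12.
That is not after 2050-03-15, so look at April 2050.
April 2050 starts on a Friday; its first Saturday is the 2nd, so the 2nd Saturday is the 9th — 2050-04-09.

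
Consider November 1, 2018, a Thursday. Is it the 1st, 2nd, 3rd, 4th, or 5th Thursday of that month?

1st

Day 1 falls in week ⌈1/7⌉ of the month.
Days 1–7 hold the 1st Thursday, 8–14 the 2nd, 15–21 the 3rd, 22–28 the 4th, 29–31 the 5th.
1 is in the range for the 1st.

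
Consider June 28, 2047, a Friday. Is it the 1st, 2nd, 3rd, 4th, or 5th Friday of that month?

Day 28 falls in week ⌈28/7⌉ of the month.
Days 1–7 hold the 1st Friday, 8–14 the 2nd, 15–21 the 3rd, 22–28 the 4th, 29–31 the 5th.
28 is in the range for the 4th.

4th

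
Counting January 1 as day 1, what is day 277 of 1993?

4 October 1993

January has 31 days (277 − 31 = 246 remain).
February has 28 days (246 − 28 = 218 remain).
March has 31 days (218 − 31 = 187 remain).
April has 30 days (187 − 30 = 157 remain).
May has 31 days (157 − 31 = 126 remain).
June has 30 days (126 − 30 = 96 remain).
July has 31 days (96 − 31 = 65 remain).
August has 31 days (65 − 31 = 34 remain).
September has 30 days (34 − 30 = 4 remain).
4 into October → October 4.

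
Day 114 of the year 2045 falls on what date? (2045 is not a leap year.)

2045-04-24

January has 31 days (114 − 31 = 83 remain).
February has 28 days (83 − 28 = 55 remain).
March has 31 days (55 − 31 = 24 remain).
24 into April → April 24.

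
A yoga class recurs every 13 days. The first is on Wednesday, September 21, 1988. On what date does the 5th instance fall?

November 12, 1988

The 5th occurrence is 4 intervals after the first: 4 × 13 = 52 days after September 21, 1988.
September has 30 days — 9 days to the end of September leaves 43.
October has 31 days (12 left).
12 days into November → November 12, 1988.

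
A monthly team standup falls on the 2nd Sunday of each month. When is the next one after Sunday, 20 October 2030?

October 2030 starts on a Tuesday; its first Sunday is the 6th, so the 2nd Sunday is the 13th — 13 October 2030.
That is not after 20 October 2030, so look at November 2030.
November 2030 starts on a Friday; its first Sunday is the 3rd, so the 2nd Sunday is the 10th — 10 November 2030.

10 November 2030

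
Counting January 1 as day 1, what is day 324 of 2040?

2040-11-19

January has 31 days (324 − 31 = 293 remain).
February has 29 days (293 − 29 = 264 remain).
March has 31 days (264 − 31 = 233 remain).
April has 30 days (233 − 30 = 203 remain).
May has 31 days (203 − 31 = 172 remain).
June has 30 days (172 − 30 = 142 remain).
July has 31 days (142 − 31 = 111 remain).
August has 31 days (111 − 31 = 80 remain).
September has 30 days (80 − 30 = 50 remain).
October has 31 days (50 − 31 = 19 remain).
19 into November → November 19.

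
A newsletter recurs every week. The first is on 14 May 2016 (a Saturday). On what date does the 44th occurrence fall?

11 March 2017

The 44th occurrence is 43 intervals after the first: 43 × 7 = 301 days after 14 May 2016.
May has 31 days — 17 days to the end of May leaves 284.
June has 30 days (254 left).
July has 31 days (223 left).
August has 31 days (192 left).
September has 30 days (162 left).
October has 31 days (131 left).
November has 30 days (101 left).
December has 31 days (70 left).
January has 31 days (39 left).
February has 28 days (11 left).
11 days into March → 11 March 2017.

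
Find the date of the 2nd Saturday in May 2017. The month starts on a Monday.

May 13, 2017

May 2017 begins on a Monday, so the first Saturday is May 6 (5 days later).
The 2nd Saturday is 1 weeks later: 6 + 7 = 13.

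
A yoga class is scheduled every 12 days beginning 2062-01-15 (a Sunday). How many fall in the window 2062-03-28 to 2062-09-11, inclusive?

14

Occurrences land 12·i days after 2062-01-15 for i = 0, 1, 2, …
2062-03-28 is 72 days after the start; 72 ÷ 12 = 6 remainder 0. First occurrence in the window: #7 on 2062-03-28 (6×12 = 72 days in).
2062-09-11 is 239 days after the start; 239 ÷ 12 = 19 remainder 11. Last occurrence in the window: #20 on 2062-08-31.
Occurrences #7 through #20: 14 in total.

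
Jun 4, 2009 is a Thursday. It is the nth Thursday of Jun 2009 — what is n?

1st

Day 4 falls in week ⌈4/7⌉ of the month.
Days 1–7 hold the 1st Thursday, 8–14 the 2nd, 15–21 the 3rd, 22–28 the 4th, 29–31 the 5th.
4 is in the range for the 1st.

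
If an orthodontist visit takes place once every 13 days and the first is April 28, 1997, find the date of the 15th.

The 15th occurrence is 14 intervals after the first: 14 × 13 = 182 days after April 28, 1997.
April has 30 days — 2 days to the end of April leaves 180.
May has 31 days (149 left).
June has 30 days (119 left).
July has 31 days (88 left).
August has 31 days (57 left).
September has 30 days (27 left).
27 days into October → October 27, 1997.

October 27, 1997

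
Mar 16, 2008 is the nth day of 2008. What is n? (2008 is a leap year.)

Days in months before Mar: 31 + 29 = 60.
Plus 16 days into Mar → day 76.

76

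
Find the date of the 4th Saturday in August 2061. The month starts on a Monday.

August 27, 2061

August 2061 begins on a Monday, so the first Saturday is August 6 (5 days later).
The 4th Saturday is 3 weeks later: 6 + 21 = 27.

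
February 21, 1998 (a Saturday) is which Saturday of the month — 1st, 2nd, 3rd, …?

3rd

Day 21 falls in week ⌈21/7⌉ of the month.
Days 1–7 hold the 1st Saturday, 8–14 the 2nd, 15–21 the 3rd, 22–28 the 4th, 29–31 the 5th.
21 is in the range for the 3rd.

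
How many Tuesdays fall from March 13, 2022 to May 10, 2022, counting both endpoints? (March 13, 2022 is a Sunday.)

9

March 13, 2022 is a Sunday; the first Tuesday on or after it is March 15, 2022 (2 days later).
From March 15, 2022 to May 10, 2022: 16 + 30 + 10 = 56 days (rest of March, April, May).
56 ÷ 7 = 8 full weeks with remainder 0, so 8 more Tuesdays after the first → 9.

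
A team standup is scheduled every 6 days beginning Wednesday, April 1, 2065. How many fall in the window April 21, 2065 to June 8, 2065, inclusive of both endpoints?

Occurrences land 6·i days after April 1, 2065 for i = 0, 1, 2, …
April 21, 2065 is 20 days after the start; 20 ÷ 6 = 3 remainder 2; since the remainder is 2, round up to i = 4. First occurrence in the window: #5 on April 25, 2065 (4×6 = 24 days in).
June 8, 2065 is 68 days after the start; 68 ÷ 6 = 11 remainder 2. Last occurrence in the window: #12 on June 6, 2065.
Occurrences #5 through #12: 8 in total.

8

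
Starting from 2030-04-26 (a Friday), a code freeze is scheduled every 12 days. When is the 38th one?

The 38th occurrence is 37 intervals after the first: 37 × 12 = 444 days after 2030-04-26.
April has 30 days — 4 days to the end of April leaves 440.
From end of April to end of 2030 is 245 days (195 left).
January has 31 days (164 left).
February has 28 days (136 left).
March has 31 days (105 left).
April has 30 days (75 left).
May has 31 days (44 left).
June has 30 days (14 left).
14 days into July → 2031-07-14.

2031-07-14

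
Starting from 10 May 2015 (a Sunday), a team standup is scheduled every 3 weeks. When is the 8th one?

4 October 2015

The 8th occurrence is 7 intervals after the first: 7 × 21 = 147 days after 10 May 2015.
May has 31 days — 21 days to the end of May leaves 126.
June has 30 days (96 left).
July has 31 days (65 left).
August has 31 days (34 left).
September has 30 days (4 left).
4 days into October → 4 October 2015.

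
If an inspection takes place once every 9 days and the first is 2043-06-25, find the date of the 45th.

The 45th occurrence is 44 intervals after the first: 44 × 9 = 396 days after 2043-06-25.
June has 30 days — 5 days to the end of June leaves 391.
July has 31 days (360 left).
August has 31 days (329 left).
September has 30 days (299 left).
October has 31 days (268 left).
November has 30 days (238 left).
December has 31 days (207 left).
January has 31 days (176 left).
February has 29 days (147 left).
March has 31 days (116 left).
April has 30 days (86 left).
May has 31 days (55 left).
June has 30 days (25 left).
25 days into July → 2044-07-25.

2044-07-25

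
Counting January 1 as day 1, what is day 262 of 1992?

January has 31 days (262 − 31 = 231 remain).
February has 29 days (231 − 29 = 202 remain).
March has 31 days (202 − 31 = 171 remain).
April has 30 days (171 − 30 = 141 remain).
May has 31 days (141 − 31 = 110 remain).
June has 30 days (110 − 30 = 80 remain).
July has 31 days (80 − 31 = 49 remain).
August has 31 days (49 − 31 = 18 remain).
18 into September → September 18.

September 18, 1992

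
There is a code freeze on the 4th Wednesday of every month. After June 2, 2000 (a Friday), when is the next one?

June 28, 2000

June 2000 starts on a Thursday; its first Wednesday is the 7th, so the 4th Wednesday is the 28th — June 28, 2000.
June 28, 2000 is after June 2, 2000, so that is the next one.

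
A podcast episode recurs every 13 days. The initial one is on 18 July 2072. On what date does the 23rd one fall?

30 April 2073

The 23rd occurrence is 22 intervals after the first: 22 × 13 = 286 days after 18 July 2072.
July has 31 days — 13 days to the end of July leaves 273.
August has 31 days (242 left).
September has 30 days (212 left).
October has 31 days (181 left).
November has 30 days (151 left).
December has 31 days (120 left).
January has 31 days (89 left).
February has 28 days (61 left).
March has 31 days (30 left).
30 days into April → 30 April 2073.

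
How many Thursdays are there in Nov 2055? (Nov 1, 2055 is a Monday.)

4

Nov 1, 2055 is a Monday; the first Thursday on or after it is Nov 4, 2055 (3 days later).
From Nov 4, 2055 to Nov 30, 2055 is 30 − 4 = 26 days.
26 ÷ 7 = 3 full weeks with remainder 5, so 3 more Thursdays after the first → 4.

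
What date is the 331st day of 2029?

Nov 27, 2029

Jan has 31 days (331 − 31 = 300 remain).
Feb has 28 days (300 − 28 = 272 remain).
Mar has 31 days (272 − 31 = 241 remain).
Apr has 30 days (241 − 30 = 211 remain).
May has 31 days (211 − 31 = 180 remain).
Jun has 30 days (180 − 30 = 150 remain).
Jul has 31 days (150 − 31 = 119 remain).
Aug has 31 days (119 − 31 = 88 remain).
Sep has 30 days (88 − 30 = 58 remain).
Oct has 31 days (58 − 31 = 27 remain).
27 into Nov → Nov 27.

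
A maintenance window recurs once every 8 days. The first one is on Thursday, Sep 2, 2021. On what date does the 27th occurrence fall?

Mar 29, 2022

The 27th occurrence is 26 intervals after the first: 26 × 8 = 208 days after Sep 2, 2021.
Sep has 30 days — 28 days to the end of Sep leaves 180.
Oct has 31 days (149 left).
Nov has 30 days (119 left).
Dec has 31 days (88 left).
Jan has 31 days (57 left).
Feb has 28 days (29 left).
29 days into Mar → Mar 29, 2022.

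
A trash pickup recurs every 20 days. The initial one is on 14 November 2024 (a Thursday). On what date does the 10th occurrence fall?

The 10th occurrence is 9 intervals after the first: 9 × 20 = 180 days after 14 November 2024.
November has 30 days — 16 days to the end of November leaves 164.
December has 31 days (133 left).
January has 31 days (102 left).
February has 28 days (74 left).
March has 31 days (43 left).
April has 30 days (13 left).
13 days into May → 13 May 2025.

13 May 2025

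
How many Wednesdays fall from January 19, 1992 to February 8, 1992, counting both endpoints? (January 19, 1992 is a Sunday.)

January 19, 1992 is a Sunday; the first Wednesday on or after it is January 22, 1992 (3 days later).
From January 22, 1992 to February 8, 1992: 9 + 8 = 17 days (rest of January, February).
17 ÷ 7 = 2 full weeks with remainder 3, so 2 more Wednesdays after the first → 3.

3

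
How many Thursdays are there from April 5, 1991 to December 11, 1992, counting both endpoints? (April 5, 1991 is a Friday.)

April 5, 1991 is a Friday; the first Thursday on or after it is April 11, 1991 (6 days later).
From April 11, 1991 to December 11, 1992: 264 + 346 = 610 days (rest of 1991, to December 11, 1992 in 1992).
610 ÷ 7 = 87 full weeks with remainder 1, so 87 more Thursdays after the first → 88.

88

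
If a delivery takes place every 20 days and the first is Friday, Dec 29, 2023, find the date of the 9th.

Jun 6, 2024

The 9th occurrence is 8 intervals after the first: 8 × 20 = 160 days after Dec 29, 2023.
Dec has 31 days — 2 days to the end of Dec leaves 158.
Jan has 31 days (127 left).
Feb has 29 days (98 left).
Mar has 31 days (67 left).
Apr has 30 days (37 left).
May has 31 days (6 left).
6 days into Jun → Jun 6, 2024.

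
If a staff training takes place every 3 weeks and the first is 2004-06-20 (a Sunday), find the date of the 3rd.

The 3rd occurrence is 2 intervals after the first: 2 × 21 = 42 days after 2004-06-20.
June has 30 days — 10 days to the end of June leaves 32.
July has 31 days (1 left).
1 day into August → 2004-08-01.

2004-08-01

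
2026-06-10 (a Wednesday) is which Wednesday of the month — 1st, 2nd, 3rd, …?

2nd

Day 10 falls in week ⌈10/7⌉ of the month.
Days 1–7 hold the 1st Wednesday, 8–14 the 2nd, 15–21 the 3rd, 22–28 the 4th, 29–31 the 5th.
10 is in the range for the 2nd.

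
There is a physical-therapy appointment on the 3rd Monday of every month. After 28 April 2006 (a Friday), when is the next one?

15 May 2006

April 2006 starts on a Saturday; its first Monday is the 3rd, so the 3rd Monday is the 17th — 17 April 2006.
That is not after 28 April 2006, so look at May 2006.
May 2006 starts on a Monday; its first Monday is the 1st, so the 3rd Monday is the 15th — 15 May 2006.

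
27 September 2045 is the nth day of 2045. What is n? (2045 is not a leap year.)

Days in months before September: 31 + 28 + 31 + 30 + 31 + 30 + 31 + 31 = 243.
Plus 27 days into September → day 270.

270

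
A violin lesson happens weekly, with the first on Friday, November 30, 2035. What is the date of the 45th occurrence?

October 3, 2036

The 45th occurrence is 44 intervals after the first: 44 × 7 = 308 days after November 30, 2035.
November has 30 days — 0 days to the end of November leaves 308.
December has 31 days (277 left).
January has 31 days (246 left).
February has 29 days (217 left).
March has 31 days (186 left).
April has 30 days (156 left).
May has 31 days (125 left).
June has 30 days (95 left).
July has 31 days (64 left).
August has 31 days (33 left).
September has 30 days (3 left).
3 days into October → October 3, 2036.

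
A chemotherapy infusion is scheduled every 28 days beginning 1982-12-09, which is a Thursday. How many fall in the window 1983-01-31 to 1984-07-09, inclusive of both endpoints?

19

Occurrences land 28·i days after 1982-12-09 for i = 0, 1, 2, …
1983-01-31 is 53 days after the start; 53 ÷ 28 = 1 remainder 25; since the remainder is 25, round up to i = 2. First occurrence in the window: #3 on 1983-02-03 (2×28 = 56 days in).
1984-07-09 is 578 days after the start; 578 ÷ 28 = 20 remainder 18. Last occurrence in the window: #21 on 1984-06-21.
Occurrences #3 through #21: 19 in total.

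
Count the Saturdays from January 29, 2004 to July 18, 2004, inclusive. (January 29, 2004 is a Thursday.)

January 29, 2004 is a Thursday; the first Saturday on or after it is January 31, 2004 (2 days later).
From January 31, 2004 to July 18, 2004: 0 + 29 + 31 + 30 + 31 + 30 + 18 = 169 days (rest of January, February, March, April, May, June, July).
169 ÷ 7 = 24 full weeks with remainder 1, so 24 more Saturdays after the first → 25.

25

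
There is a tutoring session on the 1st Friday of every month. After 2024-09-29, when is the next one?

2024-10-04

September 2024 starts on a Sunday, so its 1st Friday is 2024-09-06 (5 days in).
That is not after 2024-09-29, so look at October 2024.
October 2024 starts on a Tuesday, so its 1st Friday is 2024-10-04 (3 days in).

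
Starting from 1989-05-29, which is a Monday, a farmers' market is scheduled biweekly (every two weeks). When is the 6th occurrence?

1989-08-07

The 6th occurrence is 5 intervals after the first: 5 × 14 = 70 days after 1989-05-29.
May has 31 days — 2 days to the end of May leaves 68.
June has 30 days (38 left).
July has 31 days (7 left).
7 days into August → 1989-08-07.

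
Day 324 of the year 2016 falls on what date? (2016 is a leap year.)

November 19, 2016

January has 31 days (324 − 31 = 293 remain).
February has 29 days (293 − 29 = 264 remain).
March has 31 days (264 − 31 = 233 remain).
April has 30 days (233 − 30 = 203 remain).
May has 31 days (203 − 31 = 172 remain).
June has 30 days (172 − 30 = 142 remain).
July has 31 days (142 − 31 = 111 remain).
August has 31 days (111 − 31 = 80 remain).
September has 30 days (80 − 30 = 50 remain).
October has 31 days (50 − 31 = 19 remain).
19 into November → November 19.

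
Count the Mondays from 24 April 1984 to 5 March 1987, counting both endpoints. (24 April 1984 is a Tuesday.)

24 April 1984 is a Tuesday; the first Monday on or after it is 30 April 1984 (6 days later).
From 30 April 1984 to 5 March 1987: 245 + 365 + 365 + 64 = 1039 days (rest of 1984, 1985, 1986, to 5 March 1987 in 1987).
1039 ÷ 7 = 148 full weeks with remainder 3, so 148 more Mondays after the first → 149.

149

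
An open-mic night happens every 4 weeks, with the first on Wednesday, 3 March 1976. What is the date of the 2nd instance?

31 March 1976

The 2nd occurrence is 1 interval after the first: 1 × 28 = 28 days after 3 March 1976.
28 days later is 31 March 1976.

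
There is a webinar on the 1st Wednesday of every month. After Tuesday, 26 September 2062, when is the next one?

4 October 2062

September 2062 starts on a Friday, so its 1st Wednesday is 6 September 2062 (5 days in).
That is not after 26 September 2062, so look at October 2062.
October 2062 starts on a Sunday, so its 1st Wednesday is 4 October 2062 (3 days in).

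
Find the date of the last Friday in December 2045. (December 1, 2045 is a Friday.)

December 29, 2045

December 2045 begins on a Friday, so the first Friday is December 1.
December 2045 has 31 days. Adding weeks: 1, 8, 15, 22, 29 — the last one ≤ 31 is the 29th.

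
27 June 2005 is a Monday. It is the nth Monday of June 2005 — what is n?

Day 27 falls in week ⌈27/7⌉ of the month.
Days 1–7 hold the 1st Monday, 8–14 the 2nd, 15–21 the 3rd, 22–28 the 4th, 29–31 the 5th.
27 is in the range for the 4th.

4th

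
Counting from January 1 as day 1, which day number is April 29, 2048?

120

Days in months before April: 31 + 29 + 31 = 91.
Plus 29 days into April → day 120.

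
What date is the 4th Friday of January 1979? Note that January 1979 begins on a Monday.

January 1979 begins on a Monday, so the first Friday is January 5 (4 days later).
The 4th Friday is 3 weeks later: 5 + 21 = 26.

January 26, 1979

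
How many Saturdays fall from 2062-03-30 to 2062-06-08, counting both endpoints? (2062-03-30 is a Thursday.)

2062-03-30 is a Thursday; the first Saturday on or after it is 2062-04-01 (2 days later).
From 2062-04-01 to 2062-06-08: 29 + 31 + 8 = 68 days (rest of April, May, June).
68 ÷ 7 = 9 full weeks with remainder 5, so 9 more Saturdays after the first → 10.

10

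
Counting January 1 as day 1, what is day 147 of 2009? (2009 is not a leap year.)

Jan has 31 days (147 − 31 = 116 remain).
Feb has 28 days (116 − 28 = 88 remain).
Mar has 31 days (88 − 31 = 57 remain).
Apr has 30 days (57 − 30 = 27 remain).
27 into May → May 27.

May 27, 2009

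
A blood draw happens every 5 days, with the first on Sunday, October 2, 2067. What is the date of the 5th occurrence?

The 5th occurrence is 4 intervals after the first: 4 × 5 = 20 days after October 2, 2067.
20 days later is October 22, 2067.

October 22, 2067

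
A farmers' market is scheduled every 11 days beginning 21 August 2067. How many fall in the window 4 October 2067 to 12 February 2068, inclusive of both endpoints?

Occurrences land 11·i days after 21 August 2067 for i = 0, 1, 2, …
4 October 2067 is 44 days after the start; 44 ÷ 11 = 4 remainder 0. First occurrence in the window: #5 on 4 October 2067 (4×11 = 44 days in).
12 February 2068 is 175 days after the start; 175 ÷ 11 = 15 remainder 10. Last occurrence in the window: #16 on 2 February 2068.
Occurrences #5 through #16: 12 in total.

12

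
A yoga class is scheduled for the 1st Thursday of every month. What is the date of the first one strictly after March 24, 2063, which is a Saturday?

April 5, 2063

March 2063 starts on a Thursday, so its 1st Thursday is March 1, 2063.
That is not after March 24, 2063, so look at April 2063.
April 2063 starts on a Sunday, so its 1st Thursday is April 5, 2063 (4 days in).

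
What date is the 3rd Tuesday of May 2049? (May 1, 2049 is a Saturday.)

18 May 2049

May 2049 begins on a Saturday, so the first Tuesday is May 4 (3 days later).
The 3rd Tuesday is 2 weeks later: 4 + 14 = 18.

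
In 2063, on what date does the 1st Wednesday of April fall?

2063-04-04

April 2063 begins on a Sunday, so the first Wednesday is April 4 (3 days later).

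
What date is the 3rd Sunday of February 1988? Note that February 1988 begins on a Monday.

February 1988 begins on a Monday, so the first Sunday is February 7 (6 days later).
The 3rd Sunday is 2 weeks later: 7 + 14 = 21.

21 February 1988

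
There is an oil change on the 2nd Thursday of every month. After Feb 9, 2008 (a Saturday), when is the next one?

Feb 14, 2008

Feb 2008 starts on a Friday; its first Thursday is the 7th, so the 2nd Thursday is the 14th — Feb 14, 2008.
Feb 14, 2008 is after Feb 9, 2008, so that is the next one.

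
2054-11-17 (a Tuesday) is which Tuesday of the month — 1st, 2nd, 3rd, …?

Day 17 falls in week ⌈17/7⌉ of the month.
Days 1–7 hold the 1st Tuesday, 8–14 the 2nd, 15–21 the 3rd, 22–28 the 4th, 29–31 the 5th.
17 is in the range for the 3rd.

3rd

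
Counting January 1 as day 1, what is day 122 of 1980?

Jan has 31 days (122 − 31 = 91 remain).
Feb has 29 days (91 − 29 = 62 remain).
Mar has 31 days (62 − 31 = 31 remain).
Apr has 30 days (31 − 30 = 1 remain).
1 into May → May 1.

May 1, 1980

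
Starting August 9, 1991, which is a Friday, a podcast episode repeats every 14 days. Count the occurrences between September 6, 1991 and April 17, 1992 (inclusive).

Occurrences land 14·i days after August 9, 1991 for i = 0, 1, 2, …
September 6, 1991 is 28 days after the start; 28 ÷ 14 = 2 remainder 0. First occurrence in the window: #3 on September 6, 1991 (2×14 = 28 days in).
April 17, 1992 is 252 days after the start; 252 ÷ 14 = 18 remainder 0. Last occurrence in the window: #19 on April 17, 1992.
Occurrences #3 through #19: 17 in total.

17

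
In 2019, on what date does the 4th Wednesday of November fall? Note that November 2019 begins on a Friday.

November 2019 begins on a Friday, so the first Wednesday is November 6 (5 days later).
The 4th Wednesday is 3 weeks later: 6 + 21 = 27.

November 27, 2019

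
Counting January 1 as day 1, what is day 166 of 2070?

January has 31 days (166 − 31 = 135 remain).
February has 28 days (135 − 28 = 107 remain).
March has 31 days (107 − 31 = 76 remain).
April has 30 days (76 − 30 = 46 remain).
May has 31 days (46 − 31 = 15 remain).
15 into June → June 15.

June 15, 2070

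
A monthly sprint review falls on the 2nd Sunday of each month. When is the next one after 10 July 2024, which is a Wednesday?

14 July 2024

July 2024 starts on a Monday; its first Sunday is the 7th, so the 2nd Sunday is the 14th — 14 July 2024.
14 July 2024 is after 10 July 2024, so that is the next one.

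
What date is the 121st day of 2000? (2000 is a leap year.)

Jan has 31 days (121 − 31 = 90 remain).
Feb has 29 days (90 − 29 = 61 remain).
Mar has 31 days (61 − 31 = 30 remain).
30 into Apr → Apr 30.

Apr 30, 2000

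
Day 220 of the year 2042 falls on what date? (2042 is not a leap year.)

January has 31 days (220 − 31 = 189 remain).
February has 28 days (189 − 28 = 161 remain).
March has 31 days (161 − 31 = 130 remain).
April has 30 days (130 − 30 = 100 remain).
May has 31 days (100 − 31 = 69 remain).
June has 30 days (69 − 30 = 39 remain).
July has 31 days (39 − 31 = 8 remain).
8 into August → August 8.

2042-08-08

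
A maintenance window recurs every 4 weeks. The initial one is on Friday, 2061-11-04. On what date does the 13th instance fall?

2062-10-06

The 13th occurrence is 12 intervals after the first: 12 × 28 = 336 days after 2061-11-04.
November has 30 days — 26 days to the end of November leaves 310.
December has 31 days (279 left).
January has 31 days (248 left).
February has 28 days (220 left).
March has 31 days (189 left).
April has 30 days (159 left).
May has 31 days (128 left).
June has 30 days (98 left).
July has 31 days (67 left).
August has 31 days (36 left).
September has 30 days (6 left).
6 days into October → 2062-10-06.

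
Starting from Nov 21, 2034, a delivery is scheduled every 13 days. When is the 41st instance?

The 41st occurrence is 40 intervals after the first: 40 × 13 = 520 days after Nov 21, 2034.
Nov has 30 days — 9 days to the end of Nov leaves 511.
From end of Nov to end of 2034 is 31 days (480 left).
2035 has 365 days (115 left).
Jan has 31 days (84 left).
Feb has 29 days (55 left).
Mar has 31 days (24 left).
24 days into Apr → Apr 24, 2036.

Apr 24, 2036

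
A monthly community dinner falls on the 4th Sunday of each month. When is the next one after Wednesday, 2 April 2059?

27 April 2059

April 2059 starts on a Tuesday; its first Sunday is the 6th, so the 4th Sunday is the 27th — 27 April 2059.
27 April 2059 is after 2 April 2059, so that is the next one.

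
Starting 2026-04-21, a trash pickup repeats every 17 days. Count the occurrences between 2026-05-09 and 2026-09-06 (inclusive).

7

Occurrences land 17·i days after 2026-04-21 for i = 0, 1, 2, …
2026-05-09 is 18 days after the start; 18 ÷ 17 = 1 remainder 1; since the remainder is 1, round up to i = 2. First occurrence in the window: #3 on 2026-05-25 (2×17 = 34 days in).
2026-09-06 is 138 days after the start; 138 ÷ 17 = 8 remainder 2. Last occurrence in the window: #9 on 2026-09-04.
Occurrences #3 through #9: 7 in total.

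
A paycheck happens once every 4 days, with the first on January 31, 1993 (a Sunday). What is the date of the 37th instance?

The 37th occurrence is 36 intervals after the first: 36 × 4 = 144 days after January 31, 1993.
January has 31 days — 0 days to the end of January leaves 144.
February has 28 days (116 left).
March has 31 days (85 left).
April has 30 days (55 left).
May has 31 days (24 left).
24 days into June → June 24, 1993.

June 24, 1993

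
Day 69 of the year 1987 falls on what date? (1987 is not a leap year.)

Jan has 31 days (69 − 31 = 38 remain).
Feb has 28 days (38 − 28 = 10 remain).
10 into Mar → Mar 10.

Mar 10, 1987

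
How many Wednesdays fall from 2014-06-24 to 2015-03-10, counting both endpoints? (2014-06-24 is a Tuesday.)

37

2014-06-24 is a Tuesday; the first Wednesday on or after it is 2014-06-25 (1 day later).
From 2014-06-25 to 2015-03-10: 5 + 31 + 31 + 30 + 31 + 30 + 31 + 31 + 28 + 10 = 258 days (rest of June, July, August, September, October, November, December, January, February, March).
258 ÷ 7 = 36 full weeks with remainder 6, so 36 more Wednesdays after the first → 37.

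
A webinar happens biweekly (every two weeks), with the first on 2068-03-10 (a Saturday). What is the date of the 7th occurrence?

The 7th occurrence is 6 intervals after the first: 6 × 14 = 84 days after 2068-03-10.
March has 31 days — 21 days to the end of March leaves 63.
April has 30 days (33 left).
May has 31 days (2 left).
2 days into June → 2068-06-02.

2068-06-02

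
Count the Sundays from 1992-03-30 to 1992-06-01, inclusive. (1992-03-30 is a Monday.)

1992-03-30 is a Monday; the first Sunday on or after it is 1992-04-05 (6 days later).
From 1992-04-05 to 1992-06-01: 25 + 31 + 1 = 57 days (rest of April, May, June).
57 ÷ 7 = 8 full weeks with remainder 1, so 8 more Sundays after the first → 9.

9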